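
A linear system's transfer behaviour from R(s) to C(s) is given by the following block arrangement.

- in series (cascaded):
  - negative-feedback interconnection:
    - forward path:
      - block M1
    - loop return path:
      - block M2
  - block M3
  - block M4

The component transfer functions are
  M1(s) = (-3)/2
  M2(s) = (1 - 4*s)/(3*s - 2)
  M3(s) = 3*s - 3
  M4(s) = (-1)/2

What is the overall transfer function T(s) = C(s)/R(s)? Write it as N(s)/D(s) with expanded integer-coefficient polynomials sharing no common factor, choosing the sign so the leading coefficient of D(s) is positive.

Step 1 - collapse the loop (M1 forward, M2 return) gives (6 - 9*s)/(18*s - 7)
Step 2 - series reduction of [M1/(1+M1*M2)], M3, M4: this yields T(s), and no further normalization is needed

Hence the answer: (27*s^2 - 45*s + 18)/(36*s - 14)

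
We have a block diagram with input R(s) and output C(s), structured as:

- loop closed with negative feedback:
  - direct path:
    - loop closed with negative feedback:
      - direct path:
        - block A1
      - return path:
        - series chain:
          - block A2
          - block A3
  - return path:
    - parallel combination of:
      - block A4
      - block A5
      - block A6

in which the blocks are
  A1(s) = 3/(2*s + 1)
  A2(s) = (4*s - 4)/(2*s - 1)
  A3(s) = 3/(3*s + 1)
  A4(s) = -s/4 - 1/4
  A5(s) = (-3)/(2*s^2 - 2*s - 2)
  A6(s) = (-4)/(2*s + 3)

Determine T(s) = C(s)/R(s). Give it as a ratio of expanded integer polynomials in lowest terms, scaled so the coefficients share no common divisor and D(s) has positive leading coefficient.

1. multiply A2, A3 (series): (12*s - 12)/(6*s^2 - s - 1)
2. close the feedback loop around A1, (A2*A3): (18*s^2 - 3*s - 3)/(12*s^3 + 4*s^2 + 33*s - 37)
3. combine A4, A5, A6 in parallel: (-2*s^4 - 3*s^3 - 12*s^2 + 12*s + 1)/(8*s^3 + 4*s^2 - 20*s - 12)
4. close the feedback loop around [A1/(1+A1*(A2*A3))], (A4+A5+A6); the result is T(s) itself (integer coefficients, no common factor, positive leading denominator coefficient)

Answer: (144*s^5 + 48*s^4 - 396*s^3 - 168*s^2 + 96*s + 36)/(60*s^6 + 32*s^5 - 161*s^4 - 127*s^3 - 838*s^2 + 305*s + 441)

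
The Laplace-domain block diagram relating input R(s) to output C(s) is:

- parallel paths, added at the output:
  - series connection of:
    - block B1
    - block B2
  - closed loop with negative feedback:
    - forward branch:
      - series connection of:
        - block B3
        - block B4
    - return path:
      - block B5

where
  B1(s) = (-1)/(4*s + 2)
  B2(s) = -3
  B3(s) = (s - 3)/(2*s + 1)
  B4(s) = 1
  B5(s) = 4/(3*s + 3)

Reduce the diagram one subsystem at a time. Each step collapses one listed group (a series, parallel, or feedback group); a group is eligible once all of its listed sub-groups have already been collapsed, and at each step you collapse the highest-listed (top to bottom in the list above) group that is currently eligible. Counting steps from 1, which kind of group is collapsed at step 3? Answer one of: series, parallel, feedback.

The answer is feedback.

Reasoning:
[1] combine B1, B2 in series
[2] reduce the series chain B3, B4
[3] apply the feedback formula to (B3*B4), B5
[4] parallel reduction of (B1*B2), [(B3*B4)/(1+(B3*B4)*B5)]
Step 3: feedback.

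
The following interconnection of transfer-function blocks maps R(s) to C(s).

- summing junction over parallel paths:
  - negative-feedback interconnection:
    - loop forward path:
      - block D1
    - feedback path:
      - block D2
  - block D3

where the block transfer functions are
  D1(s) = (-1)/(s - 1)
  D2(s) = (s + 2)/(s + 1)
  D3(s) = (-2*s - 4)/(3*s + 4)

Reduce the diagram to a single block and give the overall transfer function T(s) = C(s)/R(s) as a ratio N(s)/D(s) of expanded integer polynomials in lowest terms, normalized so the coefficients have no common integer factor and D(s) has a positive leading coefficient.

Answer: (-2*s^3 - 5*s^2 + 3*s + 8)/(3*s^3 + s^2 - 13*s - 12)

Working:
Step 1. apply the feedback formula to D1, D2 -> (-s - 1)/(s^2 - s - 3)
Step 2. sum the parallel branches [D1/(1+D1*D2)], D3, giving the overall T(s)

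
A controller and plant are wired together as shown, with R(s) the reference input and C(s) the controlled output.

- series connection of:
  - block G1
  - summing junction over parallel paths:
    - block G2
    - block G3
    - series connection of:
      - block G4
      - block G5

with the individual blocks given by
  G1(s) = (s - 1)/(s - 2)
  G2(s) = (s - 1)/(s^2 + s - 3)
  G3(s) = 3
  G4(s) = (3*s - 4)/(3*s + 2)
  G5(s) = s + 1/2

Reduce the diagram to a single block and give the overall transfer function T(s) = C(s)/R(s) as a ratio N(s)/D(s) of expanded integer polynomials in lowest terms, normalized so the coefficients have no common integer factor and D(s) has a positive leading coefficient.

Step 1. series reduction of G4, G5 = (6*s^2 - 5*s - 4)/(6*s + 4)
Step 2. combine G2, G3, (G4*G5) in parallel = (6*s^4 + 19*s^3 + 9*s^2 - 33*s - 28)/(6*s^3 + 10*s^2 - 14*s - 12)
Step 3. combine G1, (G2+G3+(G4*G5)) in series; the result is T(s) itself (integer coefficients, no common factor, positive leading denominator coefficient)

Answer: (6*s^5 + 13*s^4 - 10*s^3 - 42*s^2 + 5*s + 28)/(6*s^4 - 2*s^3 - 34*s^2 + 16*s + 24)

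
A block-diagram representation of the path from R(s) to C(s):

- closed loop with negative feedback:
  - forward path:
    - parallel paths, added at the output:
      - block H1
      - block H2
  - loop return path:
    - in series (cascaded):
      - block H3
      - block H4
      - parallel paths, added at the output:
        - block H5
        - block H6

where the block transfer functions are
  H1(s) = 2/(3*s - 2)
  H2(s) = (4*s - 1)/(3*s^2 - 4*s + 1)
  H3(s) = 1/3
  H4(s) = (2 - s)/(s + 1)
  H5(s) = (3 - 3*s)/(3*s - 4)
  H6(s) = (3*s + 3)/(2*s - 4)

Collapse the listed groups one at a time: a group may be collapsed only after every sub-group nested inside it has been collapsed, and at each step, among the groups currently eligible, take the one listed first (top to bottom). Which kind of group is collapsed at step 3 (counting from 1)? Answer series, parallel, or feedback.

Answer: series

Working:
1. combine H1, H2 in parallel
2. combine H5, H6 in parallel
3. multiply H3, H4, (H5+H6) (series)
4. apply the feedback formula to (H1+H2), (H3*H4*(H5+H6))
Step 3: series.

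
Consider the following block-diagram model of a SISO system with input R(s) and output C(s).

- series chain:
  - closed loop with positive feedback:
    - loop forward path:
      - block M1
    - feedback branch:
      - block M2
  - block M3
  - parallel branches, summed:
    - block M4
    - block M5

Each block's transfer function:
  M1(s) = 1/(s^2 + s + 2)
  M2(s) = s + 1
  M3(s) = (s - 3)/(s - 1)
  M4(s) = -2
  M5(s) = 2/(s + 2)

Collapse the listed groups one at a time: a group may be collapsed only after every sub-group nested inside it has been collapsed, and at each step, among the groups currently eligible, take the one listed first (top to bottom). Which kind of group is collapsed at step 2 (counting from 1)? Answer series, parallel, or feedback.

Answer: parallel

Working:
Step 1. feedback reduction of M1, M2
Step 2. parallel reduction of M4, M5
Step 3. cascade [M1/(1-M1*M2)], M3, (M4+M5)
Step 2: parallel.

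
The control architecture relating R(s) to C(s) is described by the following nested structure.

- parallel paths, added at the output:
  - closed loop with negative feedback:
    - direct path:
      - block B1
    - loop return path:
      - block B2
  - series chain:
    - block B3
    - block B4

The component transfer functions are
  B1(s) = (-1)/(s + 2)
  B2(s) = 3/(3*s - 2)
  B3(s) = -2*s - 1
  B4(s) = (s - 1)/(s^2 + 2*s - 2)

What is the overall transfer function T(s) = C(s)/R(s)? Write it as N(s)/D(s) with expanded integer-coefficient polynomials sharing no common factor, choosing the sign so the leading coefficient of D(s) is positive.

(1) apply the feedback formula to B1, B2, giving (2 - 3*s)/(3*s^2 + 4*s - 7)
(2) series reduction of B3, B4, giving (-2*s^2 + s + 1)/(s^2 + 2*s - 2)
(3) sum the parallel branches [B1/(1+B1*B2)], (B3*B4) - this is the overall T(s), already in the required normalized form

Hence the answer: (-6*s^4 - 8*s^3 + 17*s^2 + 7*s - 11)/(3*s^4 + 10*s^3 - 5*s^2 - 22*s + 14)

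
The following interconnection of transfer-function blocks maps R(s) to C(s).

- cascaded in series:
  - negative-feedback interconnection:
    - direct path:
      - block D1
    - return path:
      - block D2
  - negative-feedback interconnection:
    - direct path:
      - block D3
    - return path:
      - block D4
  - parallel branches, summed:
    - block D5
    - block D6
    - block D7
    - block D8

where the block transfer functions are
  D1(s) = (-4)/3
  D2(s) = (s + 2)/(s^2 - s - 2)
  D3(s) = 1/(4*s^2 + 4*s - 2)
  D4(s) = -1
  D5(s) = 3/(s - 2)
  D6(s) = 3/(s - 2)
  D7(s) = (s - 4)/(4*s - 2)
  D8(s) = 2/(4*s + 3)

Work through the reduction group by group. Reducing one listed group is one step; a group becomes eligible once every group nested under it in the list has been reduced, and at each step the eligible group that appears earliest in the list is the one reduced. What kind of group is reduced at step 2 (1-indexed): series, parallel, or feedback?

1. reduce the feedback loop with forward D1 and return D2
2. feedback reduction of D3, D4
3. reduce the parallel group D5, D6, D7, D8
4. cascade [D1/(1+D1*D2)], [D3/(1+D3*D4)], (D5+D6+D7+D8)
So the answer for step 2 is feedback.

Answer: feedback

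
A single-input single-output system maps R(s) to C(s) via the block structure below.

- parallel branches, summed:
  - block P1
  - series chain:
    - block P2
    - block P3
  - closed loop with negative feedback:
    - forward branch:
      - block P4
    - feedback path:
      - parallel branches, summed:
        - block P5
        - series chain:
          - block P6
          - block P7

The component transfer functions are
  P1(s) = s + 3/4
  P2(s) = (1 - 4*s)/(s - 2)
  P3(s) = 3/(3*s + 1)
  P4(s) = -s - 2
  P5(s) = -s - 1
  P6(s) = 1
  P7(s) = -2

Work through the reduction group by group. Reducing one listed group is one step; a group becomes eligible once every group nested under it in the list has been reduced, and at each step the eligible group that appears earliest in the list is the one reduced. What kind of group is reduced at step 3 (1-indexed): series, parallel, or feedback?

Reducing step by step:

Step 1. reduce the series chain P2, P3
Step 2. reduce the series chain P6, P7
Step 3. parallel reduction of P5, (P6*P7)
Step 4. collapse the loop (P4 forward, (P5+(P6*P7)) return)
Step 5. reduce the parallel group P1, (P2*P3), [P4/(1+P4*(P5+(P6*P7)))]
So the answer for step 3 is parallel.

Answer: parallel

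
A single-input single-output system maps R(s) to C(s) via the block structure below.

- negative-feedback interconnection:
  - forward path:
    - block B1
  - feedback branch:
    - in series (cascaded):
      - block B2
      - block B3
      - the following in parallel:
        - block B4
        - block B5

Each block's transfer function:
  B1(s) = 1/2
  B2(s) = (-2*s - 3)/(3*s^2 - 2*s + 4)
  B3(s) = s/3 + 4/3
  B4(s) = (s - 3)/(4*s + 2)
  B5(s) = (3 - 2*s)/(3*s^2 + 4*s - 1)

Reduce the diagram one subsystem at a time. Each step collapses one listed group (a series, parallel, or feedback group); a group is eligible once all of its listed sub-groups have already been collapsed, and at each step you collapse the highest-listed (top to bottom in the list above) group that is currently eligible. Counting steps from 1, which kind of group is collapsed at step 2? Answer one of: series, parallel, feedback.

Step 1: combine B4, B5 in parallel
Step 2: reduce the series chain B2, B3, (B4+B5)
Step 3: collapse the loop (B1 forward, (B2*B3*(B4+B5)) return)
Step 2 collapses a series group.

Final answer: series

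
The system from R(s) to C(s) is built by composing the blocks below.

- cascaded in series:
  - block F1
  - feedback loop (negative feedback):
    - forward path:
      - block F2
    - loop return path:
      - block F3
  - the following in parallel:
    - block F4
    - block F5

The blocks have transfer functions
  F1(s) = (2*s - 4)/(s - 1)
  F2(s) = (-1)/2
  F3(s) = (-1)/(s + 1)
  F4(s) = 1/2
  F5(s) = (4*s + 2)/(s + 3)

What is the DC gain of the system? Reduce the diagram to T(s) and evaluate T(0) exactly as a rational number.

The answer is -14/9.

Reasoning:
[1] reduce the feedback loop with forward F2 and return F3; result (-s - 1)/(2*s + 3)
[2] add F4, F5 (parallel); result (9*s + 7)/(2*s + 6)
[3] reduce the series chain F1, [F2/(1+F2*F3)], (F4+F5); result (-9*s^3 + 2*s^2 + 25*s + 14)/(2*s^3 + 7*s^2 - 9)
The step-3 result is T(s). Setting s = 0: T(0) = 14/(-9) = -14/9.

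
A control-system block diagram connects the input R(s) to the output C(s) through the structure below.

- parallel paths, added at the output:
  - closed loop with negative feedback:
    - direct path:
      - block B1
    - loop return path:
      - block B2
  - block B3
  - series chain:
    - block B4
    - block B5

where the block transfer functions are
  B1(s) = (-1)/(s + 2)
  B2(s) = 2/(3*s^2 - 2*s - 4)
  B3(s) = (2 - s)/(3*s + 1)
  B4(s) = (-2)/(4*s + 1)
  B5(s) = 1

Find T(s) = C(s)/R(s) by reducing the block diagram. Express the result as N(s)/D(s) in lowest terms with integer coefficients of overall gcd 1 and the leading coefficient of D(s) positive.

Step 1. apply the feedback formula to B1, B2, giving (-3*s^2 + 2*s + 4)/(3*s^3 + 4*s^2 - 8*s - 10)
Step 2. reduce the series chain B4, B5, giving (-2)/(4*s + 1)
Step 3. combine [B1/(1+B1*B2)], B3, (B4*B5) in parallel - this is the overall T(s), already in the required normalized form

Hence the answer: (-12*s^5 - 49*s^4 + 39*s^3 + 91*s^2 + 20*s + 4)/(36*s^5 + 69*s^4 - 65*s^3 - 172*s^2 - 78*s - 10)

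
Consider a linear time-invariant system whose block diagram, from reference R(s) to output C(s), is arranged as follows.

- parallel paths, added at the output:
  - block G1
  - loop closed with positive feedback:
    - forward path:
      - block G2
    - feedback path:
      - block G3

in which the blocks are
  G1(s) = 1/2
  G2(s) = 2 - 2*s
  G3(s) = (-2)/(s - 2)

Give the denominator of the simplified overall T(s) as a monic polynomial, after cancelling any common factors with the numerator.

The answer is s - 2/3.

Reasoning:
(1) apply the feedback formula to G2, G3, giving (2*s^2 - 6*s + 4)/(3*s - 2)
(2) combine G1, [G2/(1-G2*G3)] in parallel, giving (4*s^2 - 9*s + 6)/(6*s - 4)
T(s) is the step-2 result (common factors already cancelled). Leading coefficient of the denominator: 6. Divide through by 6 for the monic polynomial.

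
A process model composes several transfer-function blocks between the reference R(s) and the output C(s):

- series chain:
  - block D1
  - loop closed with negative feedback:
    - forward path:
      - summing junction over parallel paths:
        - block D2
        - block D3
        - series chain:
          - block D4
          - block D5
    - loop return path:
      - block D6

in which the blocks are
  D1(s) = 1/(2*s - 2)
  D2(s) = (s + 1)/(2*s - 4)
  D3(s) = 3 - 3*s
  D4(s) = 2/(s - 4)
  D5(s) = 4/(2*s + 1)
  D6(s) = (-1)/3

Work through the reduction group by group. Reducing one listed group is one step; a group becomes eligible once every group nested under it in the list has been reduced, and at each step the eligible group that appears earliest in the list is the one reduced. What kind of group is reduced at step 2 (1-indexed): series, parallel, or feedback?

Answer: parallel

Working:
(1) multiply D4, D5 (series)
(2) combine D2, D3, (D4*D5) in parallel
(3) reduce the feedback loop with forward (D2+D3+(D4*D5)) and return D6
(4) cascade D1, [(D2+D3+(D4*D5))/(1+(D2+D3+(D4*D5))*D6)]
At step 2 the group reduced is parallel.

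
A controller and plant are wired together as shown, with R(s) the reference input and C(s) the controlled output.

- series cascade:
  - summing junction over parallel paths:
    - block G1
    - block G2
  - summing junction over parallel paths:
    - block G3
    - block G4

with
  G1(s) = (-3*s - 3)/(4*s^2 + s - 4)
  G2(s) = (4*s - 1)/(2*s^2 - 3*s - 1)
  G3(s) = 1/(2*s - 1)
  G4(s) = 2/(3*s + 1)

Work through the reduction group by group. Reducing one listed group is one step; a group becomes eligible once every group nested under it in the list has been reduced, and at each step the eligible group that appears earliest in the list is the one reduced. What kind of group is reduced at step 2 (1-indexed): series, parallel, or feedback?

Step 1. parallel reduction of G1, G2
Step 2. sum the parallel branches G3, G4
Step 3. series reduction of (G1+G2), (G3+G4)
At step 2 the group reduced is parallel.

Therefore the answer is parallel.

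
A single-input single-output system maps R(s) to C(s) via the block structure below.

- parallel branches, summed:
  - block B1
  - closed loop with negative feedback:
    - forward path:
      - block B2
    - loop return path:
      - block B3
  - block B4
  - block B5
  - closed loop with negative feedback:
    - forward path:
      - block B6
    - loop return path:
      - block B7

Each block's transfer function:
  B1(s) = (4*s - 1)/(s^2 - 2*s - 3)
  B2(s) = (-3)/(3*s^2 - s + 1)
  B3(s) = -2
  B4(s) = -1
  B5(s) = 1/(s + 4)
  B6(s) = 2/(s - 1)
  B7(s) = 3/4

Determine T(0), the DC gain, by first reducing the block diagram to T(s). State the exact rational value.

1. collapse the loop (B2 forward, B3 return) = (-3)/(3*s^2 - s + 7)
2. reduce the feedback loop with forward B6 and return B7 = 4/(2*s + 1)
3. sum the parallel branches B1, [B2/(1+B2*B3)], B4, B5, [B6/(1+B6*B7)] = (-6*s^6 + 29*s^5 + 148*s^4 - 41*s^3 + 354*s^2 + 78*s - 265)/(6*s^6 + 13*s^5 - 51*s^4 - 50*s^3 - 141*s^2 - 233*s - 84)
Step 3 gives the overall T(s). Then T(0) = -265/(-84) = 265/84.

Therefore the answer is 265/84.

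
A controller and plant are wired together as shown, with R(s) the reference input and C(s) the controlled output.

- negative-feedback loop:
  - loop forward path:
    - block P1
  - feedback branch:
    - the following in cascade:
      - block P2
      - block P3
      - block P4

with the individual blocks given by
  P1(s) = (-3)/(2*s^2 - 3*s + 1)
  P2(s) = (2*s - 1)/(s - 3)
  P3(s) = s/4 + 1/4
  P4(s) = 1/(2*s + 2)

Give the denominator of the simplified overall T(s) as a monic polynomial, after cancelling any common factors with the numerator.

Reducing step by step:

Step 1: multiply P2, P3, P4 (series) -> (2*s - 1)/(8*s - 24)
Step 2: apply the feedback formula to P1, (P2*P3*P4) -> (72 - 24*s)/(16*s^3 - 72*s^2 + 74*s - 21)
That last expression is T(s), already simplified. Scaling its denominator by 1/16 (the reciprocal of the leading coefficient) yields the monic denominator.

Answer: s^3 - 9*s^2/2 + 37*s/8 - 21/16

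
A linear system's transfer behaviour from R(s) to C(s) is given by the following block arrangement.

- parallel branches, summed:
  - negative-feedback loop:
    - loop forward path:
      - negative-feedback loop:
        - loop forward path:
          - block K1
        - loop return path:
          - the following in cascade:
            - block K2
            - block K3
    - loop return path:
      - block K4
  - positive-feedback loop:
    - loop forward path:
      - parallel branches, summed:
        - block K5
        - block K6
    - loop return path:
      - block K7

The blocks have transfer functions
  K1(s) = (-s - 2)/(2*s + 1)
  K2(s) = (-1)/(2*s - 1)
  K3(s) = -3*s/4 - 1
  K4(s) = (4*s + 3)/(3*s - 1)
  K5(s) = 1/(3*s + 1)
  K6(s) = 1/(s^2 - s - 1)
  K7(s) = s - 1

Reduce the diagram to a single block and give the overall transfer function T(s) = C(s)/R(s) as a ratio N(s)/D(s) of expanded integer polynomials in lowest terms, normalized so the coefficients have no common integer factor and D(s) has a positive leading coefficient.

Step 1: cascade K2, K3: (3*s + 4)/(8*s - 4)
Step 2: feedback reduction of K1, (K2*K3): (-8*s^2 - 12*s + 8)/(13*s^2 - 10*s - 12)
Step 3: apply the feedback formula to [K1/(1+K1*(K2*K3))], K4: (-24*s^3 - 28*s^2 + 36*s - 8)/(7*s^3 - 115*s^2 - 30*s + 36)
Step 4: add K5, K6 (parallel): (s^2 + 2*s)/(3*s^3 - 2*s^2 - 4*s - 1)
Step 5: reduce the feedback loop with forward (K5+K6) and return K7: (s^2 + 2*s)/(2*s^3 - 3*s^2 - 2*s - 1)
Step 6: parallel reduction of [[K1/(1+K1*(K2*K3))]/(1+[K1/(1+K1*(K2*K3))]*K4)], [(K5+K6)/(1-(K5+K6)*K7)], giving the overall T(s)

Hence the answer: (-48*s^6 + 23*s^5 + 103*s^4 - 304*s^3 - 44*s^2 + 52*s + 8)/(14*s^6 - 251*s^5 + 271*s^4 + 385*s^3 + 67*s^2 - 42*s - 36)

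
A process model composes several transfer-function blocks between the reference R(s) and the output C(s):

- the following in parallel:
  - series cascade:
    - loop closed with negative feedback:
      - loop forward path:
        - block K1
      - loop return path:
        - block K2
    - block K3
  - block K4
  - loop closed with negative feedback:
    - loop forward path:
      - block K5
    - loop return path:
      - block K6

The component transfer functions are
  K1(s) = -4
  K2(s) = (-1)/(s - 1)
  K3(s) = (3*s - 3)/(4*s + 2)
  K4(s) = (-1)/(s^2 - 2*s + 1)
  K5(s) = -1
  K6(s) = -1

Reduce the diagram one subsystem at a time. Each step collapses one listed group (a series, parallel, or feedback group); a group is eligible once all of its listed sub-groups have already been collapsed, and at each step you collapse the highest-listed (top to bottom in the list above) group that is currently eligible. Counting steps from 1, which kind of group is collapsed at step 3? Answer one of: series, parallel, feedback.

The answer is feedback.

Reasoning:
[1] apply the feedback formula to K1, K2
[2] cascade [K1/(1+K1*K2)], K3
[3] apply the feedback formula to K5, K6
[4] parallel reduction of ([K1/(1+K1*K2)]*K3), K4, [K5/(1+K5*K6)]
At step 3 the group reduced is feedback.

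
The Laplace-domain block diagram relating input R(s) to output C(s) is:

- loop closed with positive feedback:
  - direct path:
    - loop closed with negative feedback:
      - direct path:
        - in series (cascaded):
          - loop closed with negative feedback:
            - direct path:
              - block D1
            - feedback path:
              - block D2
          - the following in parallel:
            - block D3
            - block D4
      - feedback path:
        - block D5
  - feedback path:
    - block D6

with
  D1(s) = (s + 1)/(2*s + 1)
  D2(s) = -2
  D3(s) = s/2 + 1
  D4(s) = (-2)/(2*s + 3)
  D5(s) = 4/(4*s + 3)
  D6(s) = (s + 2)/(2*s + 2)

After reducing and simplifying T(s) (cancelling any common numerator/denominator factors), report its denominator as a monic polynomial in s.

Step 1: reduce the feedback loop with forward D1 and return D2, giving -s - 1
Step 2: combine D3, D4 in parallel, giving (2*s^2 + 7*s + 2)/(4*s + 6)
Step 3: cascade [D1/(1+D1*D2)], (D3+D4), giving (-2*s^3 - 9*s^2 - 9*s - 2)/(4*s + 6)
Step 4: reduce the feedback loop with forward ([D1/(1+D1*D2)]*(D3+D4)) and return D5, giving (8*s^4 + 42*s^3 + 63*s^2 + 35*s + 6)/(8*s^3 + 20*s^2 - 10)
Step 5: close the feedback loop around [([D1/(1+D1*D2)]*(D3+D4))/(1+([D1/(1+D1*D2)]*(D3+D4))*D5)], D6, giving (-16*s^4 - 84*s^3 - 126*s^2 - 70*s - 12)/(8*s^4 + 34*s^3 + 57*s^2 + 64*s + 32)
That last expression is T(s), already simplified. Scaling its denominator by 1/8 (the reciprocal of the leading coefficient) yields the monic denominator.

Final answer: s^4 + 17*s^3/4 + 57*s^2/8 + 8*s + 4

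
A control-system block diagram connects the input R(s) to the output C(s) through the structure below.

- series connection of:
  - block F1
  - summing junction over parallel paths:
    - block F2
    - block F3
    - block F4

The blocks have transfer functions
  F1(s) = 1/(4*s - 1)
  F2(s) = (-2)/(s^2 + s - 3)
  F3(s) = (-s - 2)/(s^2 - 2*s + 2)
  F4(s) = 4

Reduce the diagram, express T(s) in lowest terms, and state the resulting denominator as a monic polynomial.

First reduce the diagram to T(s).

(1) combine F2, F3, F4 in parallel gives (4*s^4 - 5*s^3 - 17*s^2 + 37*s - 22)/(s^4 - s^3 - 3*s^2 + 8*s - 6)
(2) multiply F1, (F2+F3+F4) (series) gives (4*s^4 - 5*s^3 - 17*s^2 + 37*s - 22)/(4*s^5 - 5*s^4 - 11*s^3 + 35*s^2 - 32*s + 6)
No further cancellation is possible in the step-2 result, so that is T(s). Its denominator becomes monic after dividing by the leading coefficient 4.

Answer: s^5 - 5*s^4/4 - 11*s^3/4 + 35*s^2/4 - 8*s + 3/2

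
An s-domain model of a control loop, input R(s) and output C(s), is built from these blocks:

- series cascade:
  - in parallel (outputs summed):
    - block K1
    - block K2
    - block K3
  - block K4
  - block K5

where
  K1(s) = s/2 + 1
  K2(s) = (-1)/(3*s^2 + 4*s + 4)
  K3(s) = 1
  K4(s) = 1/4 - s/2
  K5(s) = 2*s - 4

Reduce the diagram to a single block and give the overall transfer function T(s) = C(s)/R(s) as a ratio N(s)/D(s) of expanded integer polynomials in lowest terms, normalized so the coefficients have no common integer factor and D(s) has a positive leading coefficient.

First reduce the diagram to T(s).

Step 1: add K1, K2, K3 (parallel) -> (3*s^3 + 16*s^2 + 20*s + 14)/(6*s^2 + 8*s + 8)
Step 2: combine (K1+K2+K3), K4, K5 in series: this yields T(s), and no further normalization is needed

Answer: (-6*s^5 - 17*s^4 + 34*s^3 + 40*s^2 + 30*s - 28)/(12*s^2 + 16*s + 16)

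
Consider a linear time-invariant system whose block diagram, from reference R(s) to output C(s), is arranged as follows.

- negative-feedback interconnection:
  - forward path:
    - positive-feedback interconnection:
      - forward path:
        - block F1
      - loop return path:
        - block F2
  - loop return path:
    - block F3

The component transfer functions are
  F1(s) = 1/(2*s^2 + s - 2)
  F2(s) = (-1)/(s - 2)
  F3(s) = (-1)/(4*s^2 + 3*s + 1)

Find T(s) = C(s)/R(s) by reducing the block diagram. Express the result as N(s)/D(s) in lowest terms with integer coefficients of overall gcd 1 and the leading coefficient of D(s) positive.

Answer: (4*s^3 - 5*s^2 - 5*s - 2)/(8*s^5 - 6*s^4 - 23*s^3 + 5*s^2 + 10*s + 7)

Working:
Step 1. apply the feedback formula to F1, F2; result (s - 2)/(2*s^3 - 3*s^2 - 4*s + 5)
Step 2. collapse the loop ([F1/(1-F1*F2)] forward, F3 return): this yields T(s), and no further normalization is needed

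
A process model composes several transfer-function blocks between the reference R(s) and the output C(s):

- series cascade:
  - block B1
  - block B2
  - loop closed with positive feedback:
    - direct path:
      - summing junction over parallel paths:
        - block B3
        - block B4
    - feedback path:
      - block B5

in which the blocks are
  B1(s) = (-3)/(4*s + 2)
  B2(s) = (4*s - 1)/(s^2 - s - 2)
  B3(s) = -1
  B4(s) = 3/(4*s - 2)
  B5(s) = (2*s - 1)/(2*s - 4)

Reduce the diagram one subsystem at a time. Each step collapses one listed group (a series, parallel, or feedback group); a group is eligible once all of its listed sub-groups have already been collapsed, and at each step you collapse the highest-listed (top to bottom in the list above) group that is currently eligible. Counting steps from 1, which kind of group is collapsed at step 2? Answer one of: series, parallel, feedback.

The answer is feedback.

Reasoning:
Step 1: parallel reduction of B3, B4
Step 2: apply the feedback formula to (B3+B4), B5
Step 3: combine B1, B2, [(B3+B4)/(1-(B3+B4)*B5)] in series
Step 2: feedback.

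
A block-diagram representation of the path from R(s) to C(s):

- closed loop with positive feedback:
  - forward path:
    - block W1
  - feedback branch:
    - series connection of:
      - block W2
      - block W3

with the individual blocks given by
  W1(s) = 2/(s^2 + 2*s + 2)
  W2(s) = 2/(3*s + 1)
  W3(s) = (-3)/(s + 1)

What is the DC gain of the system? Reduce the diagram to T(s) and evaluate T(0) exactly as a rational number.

Reducing step by step:

1. series reduction of W2, W3; result (-6)/(3*s^2 + 4*s + 1)
2. apply the feedback formula to W1, (W2*W3); result (6*s^2 + 8*s + 2)/(3*s^4 + 10*s^3 + 15*s^2 + 10*s + 14)
Step 2 gives the overall T(s). Then T(0) = 2/14 = 1/7.

Answer: 1/7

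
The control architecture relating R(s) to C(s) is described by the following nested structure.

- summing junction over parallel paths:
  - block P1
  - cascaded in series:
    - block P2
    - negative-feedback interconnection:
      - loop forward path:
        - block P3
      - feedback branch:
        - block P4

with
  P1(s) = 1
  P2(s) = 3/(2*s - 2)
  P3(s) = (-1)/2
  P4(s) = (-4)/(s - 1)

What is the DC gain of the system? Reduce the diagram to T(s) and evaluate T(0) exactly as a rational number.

Step 1: feedback reduction of P3, P4; result (1 - s)/(2*s + 2)
Step 2: cascade P2, [P3/(1+P3*P4)]; result (-3)/(4*s + 4)
Step 3: parallel reduction of P1, (P2*[P3/(1+P3*P4)]); result (4*s + 1)/(4*s + 4)
That last expression is T(s); at s = 0 only the constant terms survive, so T(0) = 1/4.

Final answer: 1/4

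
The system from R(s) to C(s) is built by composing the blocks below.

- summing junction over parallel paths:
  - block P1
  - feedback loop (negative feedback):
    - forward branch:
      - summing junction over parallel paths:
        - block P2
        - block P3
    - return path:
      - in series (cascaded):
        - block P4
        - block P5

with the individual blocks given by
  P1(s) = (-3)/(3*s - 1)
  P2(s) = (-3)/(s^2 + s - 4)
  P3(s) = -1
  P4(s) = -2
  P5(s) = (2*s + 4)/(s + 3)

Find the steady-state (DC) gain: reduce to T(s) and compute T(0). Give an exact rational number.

[1] combine P2, P3 in parallel; result (-s^2 - s + 1)/(s^2 + s - 4)
[2] combine P4, P5 in series; result (-4*s - 8)/(s + 3)
[3] close the feedback loop around (P2+P3), (P4*P5); result (-s^3 - 4*s^2 - 2*s + 3)/(5*s^3 + 16*s^2 + 3*s - 20)
[4] parallel reduction of P1, [(P2+P3)/(1+(P2+P3)*(P4*P5))]; result (-3*s^4 - 26*s^3 - 50*s^2 + 2*s + 57)/(15*s^4 + 43*s^3 - 7*s^2 - 63*s + 20)
Evaluating the step-4 result (the overall T(s)) at s = 0 gives T(0) = 57/20.

Hence the answer: 57/20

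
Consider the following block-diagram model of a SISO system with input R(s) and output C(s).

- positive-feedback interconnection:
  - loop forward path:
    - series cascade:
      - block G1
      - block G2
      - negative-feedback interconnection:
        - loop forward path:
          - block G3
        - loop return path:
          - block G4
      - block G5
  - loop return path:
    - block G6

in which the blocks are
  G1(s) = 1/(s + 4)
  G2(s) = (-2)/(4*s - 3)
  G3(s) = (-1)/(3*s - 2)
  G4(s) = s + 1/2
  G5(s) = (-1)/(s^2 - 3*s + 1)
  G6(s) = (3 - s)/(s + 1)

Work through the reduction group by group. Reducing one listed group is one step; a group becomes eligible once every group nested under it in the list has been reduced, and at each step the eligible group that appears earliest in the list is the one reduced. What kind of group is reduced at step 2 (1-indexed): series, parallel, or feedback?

(1) feedback reduction of G3, G4
(2) reduce the series chain G1, G2, [G3/(1+G3*G4)], G5
(3) apply the feedback formula to (G1*G2*[G3/(1+G3*G4)]*G5), G6
Step 2 collapses a series group.

Hence the answer: series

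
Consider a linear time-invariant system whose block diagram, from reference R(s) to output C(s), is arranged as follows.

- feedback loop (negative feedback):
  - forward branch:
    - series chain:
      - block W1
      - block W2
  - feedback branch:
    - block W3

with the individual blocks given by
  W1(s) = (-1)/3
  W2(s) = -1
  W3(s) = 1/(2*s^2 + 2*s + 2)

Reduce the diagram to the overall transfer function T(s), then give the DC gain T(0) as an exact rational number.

[1] cascade W1, W2: 1/3
[2] apply the feedback formula to (W1*W2), W3: (2*s^2 + 2*s + 2)/(6*s^2 + 6*s + 7)
That last expression is T(s); at s = 0 only the constant terms survive, so T(0) = 2/7.

Answer: 2/7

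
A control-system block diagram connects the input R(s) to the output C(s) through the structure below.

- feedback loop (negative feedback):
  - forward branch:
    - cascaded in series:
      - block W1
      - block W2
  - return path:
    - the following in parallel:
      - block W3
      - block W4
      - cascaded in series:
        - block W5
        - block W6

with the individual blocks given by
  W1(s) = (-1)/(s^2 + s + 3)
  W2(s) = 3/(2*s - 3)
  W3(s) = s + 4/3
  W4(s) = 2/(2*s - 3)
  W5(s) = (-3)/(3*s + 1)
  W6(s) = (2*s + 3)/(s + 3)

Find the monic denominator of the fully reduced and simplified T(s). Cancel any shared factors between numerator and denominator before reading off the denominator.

Reducing step by step:

Step 1 - series reduction of W1, W2 gives (-3)/(2*s^3 - s^2 + 3*s - 9)
Step 2 - combine W5, W6 in series gives (-6*s - 9)/(3*s^2 + 10*s + 3)
Step 3 - parallel reduction of W3, W4, (W5*W6) gives (18*s^4 + 57*s^3 - 46*s^2 - 63*s + 63)/(18*s^3 + 33*s^2 - 72*s - 27)
Step 4 - apply the feedback formula to (W1*W2), (W3+W4+(W5*W6)) gives (-18*s^3 - 33*s^2 + 72*s + 27)/(12*s^6 + 16*s^5 - 59*s^4 - 72*s^3 - 116*s^2 + 252*s + 18)
No further cancellation is possible in the step-4 result, so that is T(s). Its denominator becomes monic after dividing by the leading coefficient 12.

Answer: s^6 + 4*s^5/3 - 59*s^4/12 - 6*s^3 - 29*s^2/3 + 21*s + 3/2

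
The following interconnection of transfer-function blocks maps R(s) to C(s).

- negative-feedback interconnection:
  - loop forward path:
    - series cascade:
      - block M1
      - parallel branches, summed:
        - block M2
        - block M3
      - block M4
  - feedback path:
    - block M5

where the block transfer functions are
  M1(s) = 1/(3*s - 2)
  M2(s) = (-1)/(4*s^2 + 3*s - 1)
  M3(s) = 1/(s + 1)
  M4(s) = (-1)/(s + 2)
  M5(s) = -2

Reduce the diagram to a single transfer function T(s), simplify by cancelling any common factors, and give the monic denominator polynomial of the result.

First reduce the diagram to T(s).

Step 1. parallel reduction of M2, M3 = (4*s - 2)/(4*s^2 + 3*s - 1)
Step 2. cascade M1, (M2+M3), M4 = (2 - 4*s)/(12*s^4 + 25*s^3 - 7*s^2 - 16*s + 4)
Step 3. reduce the feedback loop with forward (M1*(M2+M3)*M4) and return M5 = (2 - 4*s)/(12*s^4 + 25*s^3 - 7*s^2 - 8*s)
The result of step 3 is T(s) in lowest terms. Its denominator has leading coefficient 12; dividing the denominator through by 12 makes it monic.

Answer: s^4 + 25*s^3/12 - 7*s^2/12 - 2*s/3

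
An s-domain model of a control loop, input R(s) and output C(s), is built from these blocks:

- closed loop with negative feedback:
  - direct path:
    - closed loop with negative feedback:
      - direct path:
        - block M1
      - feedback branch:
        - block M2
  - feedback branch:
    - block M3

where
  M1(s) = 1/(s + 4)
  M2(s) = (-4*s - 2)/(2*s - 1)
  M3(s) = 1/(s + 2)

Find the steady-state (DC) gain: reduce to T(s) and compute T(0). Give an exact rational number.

Answer: 2/13

Working:
(1) reduce the feedback loop with forward M1 and return M2 = (2*s - 1)/(2*s^2 + 3*s - 6)
(2) feedback reduction of [M1/(1+M1*M2)], M3 = (2*s^2 + 3*s - 2)/(2*s^3 + 7*s^2 + 2*s - 13)
The step-2 result is T(s). Setting s = 0: T(0) = -2/(-13) = 2/13.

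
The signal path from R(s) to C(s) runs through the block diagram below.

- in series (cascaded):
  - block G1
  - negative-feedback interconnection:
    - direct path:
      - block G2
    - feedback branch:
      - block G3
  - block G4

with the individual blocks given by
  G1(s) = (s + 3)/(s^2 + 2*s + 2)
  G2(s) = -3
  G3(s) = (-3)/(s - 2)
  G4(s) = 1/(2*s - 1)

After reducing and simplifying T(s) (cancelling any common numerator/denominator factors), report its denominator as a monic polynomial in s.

First reduce the diagram to T(s).

1. collapse the loop (G2 forward, G3 return) = (6 - 3*s)/(s + 7)
2. series reduction of G1, [G2/(1+G2*G3)], G4 = (-3*s^2 - 3*s + 18)/(2*s^4 + 17*s^3 + 23*s^2 + 12*s - 14)
No further cancellation is possible in the step-2 result, so that is T(s). Its denominator becomes monic after dividing by the leading coefficient 2.

Answer: s^4 + 17*s^3/2 + 23*s^2/2 + 6*s - 7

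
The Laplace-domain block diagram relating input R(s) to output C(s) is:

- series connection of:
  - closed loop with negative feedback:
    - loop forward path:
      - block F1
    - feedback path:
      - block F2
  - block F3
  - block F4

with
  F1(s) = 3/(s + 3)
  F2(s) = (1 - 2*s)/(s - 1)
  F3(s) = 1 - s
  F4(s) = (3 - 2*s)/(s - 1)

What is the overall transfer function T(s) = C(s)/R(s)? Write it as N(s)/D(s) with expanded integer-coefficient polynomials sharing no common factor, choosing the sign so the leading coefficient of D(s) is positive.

Answer: (6*s^2 - 15*s + 9)/(s^2 - 4*s)

Working:
1. apply the feedback formula to F1, F2 gives (3*s - 3)/(s^2 - 4*s)
2. combine [F1/(1+F1*F2)], F3, F4 in series - this is the overall T(s), already in the required normalized form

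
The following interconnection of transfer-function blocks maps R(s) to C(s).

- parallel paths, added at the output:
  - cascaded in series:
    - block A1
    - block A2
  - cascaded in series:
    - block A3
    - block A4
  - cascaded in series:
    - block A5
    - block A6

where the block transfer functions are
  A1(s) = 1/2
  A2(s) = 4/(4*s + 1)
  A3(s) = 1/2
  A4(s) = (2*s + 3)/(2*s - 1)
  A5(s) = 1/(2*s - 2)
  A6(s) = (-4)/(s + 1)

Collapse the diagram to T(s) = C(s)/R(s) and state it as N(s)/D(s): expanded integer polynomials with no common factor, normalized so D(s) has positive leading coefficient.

First reduce the diagram to T(s).

(1) reduce the series chain A1, A2 gives 2/(4*s + 1)
(2) cascade A3, A4 gives (2*s + 3)/(4*s - 2)
(3) reduce the series chain A5, A6 gives (-2)/(s^2 - 1)
(4) parallel reduction of (A1*A2), (A3*A4), (A5*A6), which is the overall transfer function T(s) = C(s)/R(s) in lowest terms

Answer: (8*s^4 + 22*s^3 - 41*s^2 - 14*s + 5)/(16*s^4 - 4*s^3 - 18*s^2 + 4*s + 2)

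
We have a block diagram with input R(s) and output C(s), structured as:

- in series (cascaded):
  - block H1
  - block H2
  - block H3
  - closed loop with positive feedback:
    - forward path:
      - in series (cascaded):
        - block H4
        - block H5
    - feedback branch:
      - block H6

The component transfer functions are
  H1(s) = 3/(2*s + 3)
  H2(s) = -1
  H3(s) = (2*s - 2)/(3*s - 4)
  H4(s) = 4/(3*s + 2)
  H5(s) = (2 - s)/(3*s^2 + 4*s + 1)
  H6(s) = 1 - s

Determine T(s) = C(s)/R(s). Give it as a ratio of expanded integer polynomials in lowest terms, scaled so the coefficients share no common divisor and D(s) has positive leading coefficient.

Step 1. multiply H4, H5 (series); result (8 - 4*s)/(9*s^3 + 18*s^2 + 11*s + 2)
Step 2. close the feedback loop around (H4*H5), H6; result (8 - 4*s)/(9*s^3 + 14*s^2 + 23*s - 6)
Step 3. multiply H1, H2, H3, [(H4*H5)/(1-(H4*H5)*H6)] (series), which is the overall transfer function T(s) = C(s)/R(s) in lowest terms

Hence the answer: (24*s^2 - 72*s + 48)/(54*s^5 + 93*s^4 + 44*s^3 - 181*s^2 - 282*s + 72)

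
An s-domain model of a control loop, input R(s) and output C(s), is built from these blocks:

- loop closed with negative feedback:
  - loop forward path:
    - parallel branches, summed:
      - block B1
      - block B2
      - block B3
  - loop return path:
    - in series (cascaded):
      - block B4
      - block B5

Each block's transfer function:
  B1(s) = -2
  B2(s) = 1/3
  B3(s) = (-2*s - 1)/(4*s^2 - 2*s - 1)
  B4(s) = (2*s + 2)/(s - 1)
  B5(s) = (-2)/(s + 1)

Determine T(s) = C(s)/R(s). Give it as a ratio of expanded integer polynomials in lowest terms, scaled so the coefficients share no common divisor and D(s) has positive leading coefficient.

The answer is (-20*s^3 + 24*s^2 - 2*s - 2)/(12*s^3 + 62*s^2 - 13*s - 5).

Reasoning:
[1] reduce the parallel group B1, B2, B3 gives (-20*s^2 + 4*s + 2)/(12*s^2 - 6*s - 3)
[2] cascade B4, B5 gives (-4)/(s - 1)
[3] collapse the loop ((B1+B2+B3) forward, (B4*B5) return), which is the overall transfer function T(s) = C(s)/R(s) in lowest terms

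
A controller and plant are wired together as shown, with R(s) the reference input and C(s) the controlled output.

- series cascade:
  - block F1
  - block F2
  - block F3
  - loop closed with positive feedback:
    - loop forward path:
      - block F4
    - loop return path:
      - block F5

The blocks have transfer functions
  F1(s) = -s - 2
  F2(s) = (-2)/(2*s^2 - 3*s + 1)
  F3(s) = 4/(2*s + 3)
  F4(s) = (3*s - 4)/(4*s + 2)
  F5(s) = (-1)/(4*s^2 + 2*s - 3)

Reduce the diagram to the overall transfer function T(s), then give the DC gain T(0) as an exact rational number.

[1] close the feedback loop around F4, F5 = (12*s^3 - 10*s^2 - 17*s + 12)/(16*s^3 + 16*s^2 - 5*s - 10)
[2] reduce the series chain F1, F2, F3, [F4/(1-F4*F5)] = (96*s^4 + 112*s^3 - 296*s^2 - 176*s + 192)/(64*s^6 + 64*s^5 - 132*s^4 - 104*s^3 + 83*s^2 + 55*s - 30)
Step 2 gives the overall T(s). Then T(0) = 192/(-30) = -32/5.

Therefore the answer is -32/5.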